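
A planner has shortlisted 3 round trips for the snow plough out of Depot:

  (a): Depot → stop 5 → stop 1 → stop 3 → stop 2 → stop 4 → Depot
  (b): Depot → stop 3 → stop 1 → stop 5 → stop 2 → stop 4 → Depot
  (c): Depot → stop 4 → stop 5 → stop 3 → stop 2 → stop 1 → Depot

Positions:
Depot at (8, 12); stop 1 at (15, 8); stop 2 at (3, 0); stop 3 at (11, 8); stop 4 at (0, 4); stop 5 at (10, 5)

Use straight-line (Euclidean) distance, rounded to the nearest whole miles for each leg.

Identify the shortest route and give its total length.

Shortest is (b), total 40 miles.

(a): 7 + 6 + 4 + 11 + 5 + 11 = 44
(b): 5 + 4 + 6 + 9 + 5 + 11 = 40
(c): 11 + 10 + 3 + 11 + 14 + 8 = 57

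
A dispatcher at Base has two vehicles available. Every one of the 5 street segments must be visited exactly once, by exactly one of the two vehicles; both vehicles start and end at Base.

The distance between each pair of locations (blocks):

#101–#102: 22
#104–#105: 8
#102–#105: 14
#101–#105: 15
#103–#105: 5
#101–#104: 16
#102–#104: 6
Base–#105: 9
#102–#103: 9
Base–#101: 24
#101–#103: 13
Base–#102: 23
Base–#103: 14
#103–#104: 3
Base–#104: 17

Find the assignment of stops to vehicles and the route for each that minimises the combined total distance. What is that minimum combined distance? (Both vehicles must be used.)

87 blocks — the smallest possible combined total.

Try each way of splitting the stops between the two vehicles (each non-empty) and, for each split, find the best tour for each vehicle:
  {#101} + {#102, #103, #104, #105}: 48 + 46 = 94
  {#102} + {#101, #103, #104, #105}: 46 + 57 = 103
  {#101, #102} + {#103, #104, #105}: 69 + 34 = 103
  {#103} + {#101, #102, #104, #105}: 28 + 69 = 97
  {#101, #103} + {#102, #104, #105}: 51 + 46 = 97
  {#102, #103} + {#101, #104, #105}: 46 + 57 = 103
  … (15 splits in total)
  {#101, #102, #103, #104} + {#105}: 69 + 18 = 87  ← best
Best: vehicle 1 Base → #101 → #102 → #104 → #103 → Base = 69; vehicle 2 Base → #105 → Base = 18; combined 87.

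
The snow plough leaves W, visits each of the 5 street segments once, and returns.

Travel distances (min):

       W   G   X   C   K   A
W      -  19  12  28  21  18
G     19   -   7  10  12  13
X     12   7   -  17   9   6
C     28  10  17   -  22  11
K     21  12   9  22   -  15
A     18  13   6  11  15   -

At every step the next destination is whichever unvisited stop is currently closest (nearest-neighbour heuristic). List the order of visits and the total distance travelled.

From W: distances to unvisited — X=12, A=18, G=19, K=21, C=28. Nearest is X (12).
From X: distances to unvisited — A=6, G=7, K=9, C=17. Nearest is A (6).
From A: distances to unvisited — C=11, G=13, K=15. Nearest is C (11).
From C: distances to unvisited — G=10, K=22. Nearest is G (10).
From G: distances to unvisited — K=12. Nearest is K (12).
Return K→W: 21.
Total = 12 + 6 + 11 + 10 + 12 + 21 = 72.

Nearest-neighbour total = 72 min; route W → X → A → C → G → K → W.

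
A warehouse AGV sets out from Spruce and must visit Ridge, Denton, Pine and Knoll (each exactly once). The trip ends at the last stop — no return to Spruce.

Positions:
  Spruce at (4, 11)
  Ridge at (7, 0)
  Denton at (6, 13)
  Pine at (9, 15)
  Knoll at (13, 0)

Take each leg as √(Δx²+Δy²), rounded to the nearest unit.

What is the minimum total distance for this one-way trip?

Minimum one-way distance = 28.

There are 4! = 24 possible orderings.
Spruce→Ridge→Denton→Pine→Knoll: 11+13+4+16 = 44
Spruce→Ridge→Denton→Knoll→Pine: 11+13+15+16 = 55
Spruce→Ridge→Pine→Denton→Knoll: 11+15+4+15 = 45
Spruce→Ridge→Pine→Knoll→Denton: 11+15+16+15 = 57
Spruce→Ridge→Knoll→Denton→Pine: 11+6+15+4 = 36
Spruce→Ridge→Knoll→Pine→Denton: 11+6+16+4 = 37
Spruce→Denton→Ridge→Pine→Knoll: 3+13+15+16 = 47
Spruce→Denton→Ridge→Knoll→Pine: 3+13+6+16 = 38
Spruce→Denton→Pine→Ridge→Knoll: 3+4+15+6 = 28
Spruce→Denton→Pine→Knoll→Ridge: 3+4+16+6 = 29
Spruce→Denton→Knoll→Ridge→Pine: 3+15+6+15 = 39
Spruce→Denton→Knoll→Pine→Ridge: 3+15+16+15 = 49
Spruce→Pine→Ridge→Denton→Knoll: 6+15+13+15 = 49
Spruce→Pine→Ridge→Knoll→Denton: 6+15+6+15 = 42
… (10 more)
The minimum is 28.
One shortest path: Spruce → Denton → Pine → Ridge → Knoll.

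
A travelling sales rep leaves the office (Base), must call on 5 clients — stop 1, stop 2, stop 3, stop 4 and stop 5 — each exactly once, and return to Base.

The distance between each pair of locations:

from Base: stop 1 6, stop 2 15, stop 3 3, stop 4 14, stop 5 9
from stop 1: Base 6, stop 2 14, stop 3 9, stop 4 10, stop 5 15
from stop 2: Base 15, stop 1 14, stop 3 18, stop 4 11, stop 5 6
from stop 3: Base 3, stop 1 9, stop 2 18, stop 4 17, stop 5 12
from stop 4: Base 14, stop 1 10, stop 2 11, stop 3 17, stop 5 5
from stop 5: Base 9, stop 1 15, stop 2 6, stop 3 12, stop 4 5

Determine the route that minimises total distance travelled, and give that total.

With 5 stops there are 5!/2 = 60 distinct round trips (a route and its reverse cost the same).
Base-stop 1-stop 2-stop 3-stop 4-stop 5-Base: 6+14+18+17+5+9 = 69
Base-stop 1-stop 2-stop 3-stop 5-stop 4-Base: 6+14+18+12+5+14 = 69
Base-stop 1-stop 2-stop 4-stop 3-stop 5-Base: 6+14+11+17+12+9 = 69
Base-stop 1-stop 2-stop 4-stop 5-stop 3-Base: 6+14+11+5+12+3 = 51
Base-stop 1-stop 2-stop 5-stop 3-stop 4-Base: 6+14+6+12+17+14 = 69
Base-stop 1-stop 2-stop 5-stop 4-stop 3-Base: 6+14+6+5+17+3 = 51
Base-stop 1-stop 3-stop 2-stop 4-stop 5-Base: 6+9+18+11+5+9 = 58
Base-stop 1-stop 3-stop 2-stop 5-stop 4-Base: 6+9+18+6+5+14 = 58
Base-stop 1-stop 3-stop 4-stop 2-stop 5-Base: 6+9+17+11+6+9 = 58
Base-stop 1-stop 3-stop 4-stop 5-stop 2-Base: 6+9+17+5+6+15 = 58
Base-stop 1-stop 3-stop 5-stop 2-stop 4-Base: 6+9+12+6+11+14 = 58
Base-stop 1-stop 3-stop 5-stop 4-stop 2-Base: 6+9+12+5+11+15 = 58
Base-stop 1-stop 4-stop 2-stop 3-stop 5-Base: 6+10+11+18+12+9 = 66
Base-stop 1-stop 4-stop 2-stop 5-stop 3-Base: 6+10+11+6+12+3 = 48
… (46 more)
The minimum is 48.
One optimal route: Base → stop 1 → stop 4 → stop 2 → stop 5 → stop 3 → Base (or its reverse).

Minimum total distance: 48.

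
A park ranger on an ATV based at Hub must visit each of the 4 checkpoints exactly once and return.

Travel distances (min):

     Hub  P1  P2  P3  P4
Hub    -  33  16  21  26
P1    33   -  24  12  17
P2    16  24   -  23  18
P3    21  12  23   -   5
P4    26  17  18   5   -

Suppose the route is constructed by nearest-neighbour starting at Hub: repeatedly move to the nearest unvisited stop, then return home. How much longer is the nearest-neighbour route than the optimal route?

From Hub: P2=16, P3=21, P4=26, P1=33 → choose P2 (16).
From P2: P4=18, P3=23, P1=24 → choose P4 (18).
From P4: P3=5, P1=17 → choose P3 (5).
From P3: P1=12 → choose P1 (12).
NN route Hub → P2 → P4 → P3 → P1 → Hub costs 84.
Optimal: Hub → P2 → P1 → P3 → P4 → Hub costs 83 (by enumerating all 12 distinct tours).
Excess = 84 − 83 = 1.

Excess over optimum: 1 min.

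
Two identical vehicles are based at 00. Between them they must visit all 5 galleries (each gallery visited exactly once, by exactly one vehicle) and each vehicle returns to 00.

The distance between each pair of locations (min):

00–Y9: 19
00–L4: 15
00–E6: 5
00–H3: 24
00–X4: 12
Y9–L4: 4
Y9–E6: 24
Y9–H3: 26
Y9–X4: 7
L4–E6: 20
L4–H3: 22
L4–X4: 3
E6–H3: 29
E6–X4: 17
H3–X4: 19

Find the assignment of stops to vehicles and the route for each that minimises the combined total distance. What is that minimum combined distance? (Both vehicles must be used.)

79 min — the smallest possible combined total.

Check every non-empty split of the stops between the two vehicles; for each half take its own optimal tour:
  {Y9} + {L4, E6, H3, X4}: 38 + 71 = 109
  {L4} + {Y9, E6, H3, X4}: 30 + 79 = 109
  {Y9, L4} + {E6, H3, X4}: 38 + 65 = 103
  {E6} + {Y9, L4, H3, X4}: 10 + 69 = 79
  {Y9, E6} + {L4, H3, X4}: 48 + 61 = 109
  {L4, E6} + {Y9, H3, X4}: 40 + 69 = 109
  … (15 splits in total)
Best: vehicle 1 00 → E6 → 00 = 10; vehicle 2 00 → Y9 → L4 → X4 → H3 → 00 = 69; combined 79.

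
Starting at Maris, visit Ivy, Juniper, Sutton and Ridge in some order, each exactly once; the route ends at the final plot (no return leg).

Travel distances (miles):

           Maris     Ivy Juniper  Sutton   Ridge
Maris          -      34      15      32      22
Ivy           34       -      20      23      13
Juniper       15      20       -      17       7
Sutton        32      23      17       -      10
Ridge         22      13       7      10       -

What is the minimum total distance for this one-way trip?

Shortest open route: 55 miles.

There are 4! = 24 possible orderings.
Maris - Ivy - Juniper - Sutton - Ridge: 34+20+17+10 = 81
Maris - Ivy - Juniper - Ridge - Sutton: 34+20+7+10 = 71
Maris - Ivy - Sutton - Juniper - Ridge: 34+23+17+7 = 81
Maris - Ivy - Sutton - Ridge - Juniper: 34+23+10+7 = 74
Maris - Ivy - Ridge - Juniper - Sutton: 34+13+7+17 = 71
Maris - Ivy - Ridge - Sutton - Juniper: 34+13+10+17 = 74
Maris - Juniper - Ivy - Sutton - Ridge: 15+20+23+10 = 68
Maris - Juniper - Ivy - Ridge - Sutton: 15+20+13+10 = 58
Maris - Juniper - Sutton - Ivy - Ridge: 15+17+23+13 = 68
Maris - Juniper - Sutton - Ridge - Ivy: 15+17+10+13 = 55
Maris - Juniper - Ridge - Ivy - Sutton: 15+7+13+23 = 58
Maris - Juniper - Ridge - Sutton - Ivy: 15+7+10+23 = 55
Maris - Sutton - Ivy - Juniper - Ridge: 32+23+20+7 = 82
Maris - Sutton - Ivy - Ridge - Juniper: 32+23+13+7 = 75
… (10 more)
The minimum is 55.
One shortest path: Maris → Juniper → Sutton → Ridge → Ivy.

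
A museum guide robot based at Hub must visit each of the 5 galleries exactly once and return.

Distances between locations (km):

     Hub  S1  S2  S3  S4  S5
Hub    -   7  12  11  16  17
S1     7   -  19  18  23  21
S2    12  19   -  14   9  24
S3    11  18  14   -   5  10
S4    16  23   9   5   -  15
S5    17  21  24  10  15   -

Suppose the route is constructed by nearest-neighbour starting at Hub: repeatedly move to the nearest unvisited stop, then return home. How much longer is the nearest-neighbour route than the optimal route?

From Hub: S1=7, S3=11, S2=12, S4=16, S5=17 → choose S1 (7).
From S1: S3=18, S2=19, S5=21, S4=23 → choose S3 (18).
From S3: S4=5, S5=10, S2=14 → choose S4 (5).
From S4: S2=9, S5=15 → choose S2 (9).
From S2: S5=24 → choose S5 (24).
NN route Hub → S1 → S3 → S4 → S2 → S5 → Hub costs 80.
Optimal: Hub → S1 → S5 → S3 → S4 → S2 → Hub costs 64 (by enumerating all 60 distinct tours).
Excess = 80 − 64 = 16.

Excess over optimum: 16 km.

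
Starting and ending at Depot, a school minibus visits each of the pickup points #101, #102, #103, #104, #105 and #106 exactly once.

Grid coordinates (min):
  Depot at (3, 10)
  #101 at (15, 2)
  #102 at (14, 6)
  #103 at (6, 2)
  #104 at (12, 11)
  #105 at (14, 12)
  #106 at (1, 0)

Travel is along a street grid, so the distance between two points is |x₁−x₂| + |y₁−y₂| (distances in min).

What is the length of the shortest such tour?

Depot → #101 → #102 → #103 → #104 → #105 → #106 → Depot: 20+5+12+15+3+25+12 = 92
Depot → #101 → #102 → #103 → #104 → #106 → #105 → Depot: 20+5+12+15+22+25+13 = 112
Depot → #101 → #102 → #103 → #105 → #104 → #106 → Depot: 20+5+12+18+3+22+12 = 92
Depot → #101 → #102 → #103 → #105 → #106 → #104 → Depot: 20+5+12+18+25+22+10 = 112
Depot → #101 → #102 → #103 → #106 → #104 → #105 → Depot: 20+5+12+7+22+3+13 = 82
Depot → #101 → #102 → #103 → #106 → #105 → #104 → Depot: 20+5+12+7+25+3+10 = 82
Depot → #101 → #102 → #104 → #103 → #105 → #106 → Depot: 20+5+7+15+18+25+12 = 102
Depot → #101 → #102 → #104 → #103 → #106 → #105 → Depot: 20+5+7+15+7+25+13 = 92
… (352 more)
Depot → #104 → #105 → #102 → #101 → #103 → #106 → Depot: 10+3+6+5+9+7+12 = 52  ← best
The minimum is 52.
One optimal route: Depot → #104 → #105 → #102 → #101 → #103 → #106 → Depot (or its reverse).

Minimum total distance: 52 min.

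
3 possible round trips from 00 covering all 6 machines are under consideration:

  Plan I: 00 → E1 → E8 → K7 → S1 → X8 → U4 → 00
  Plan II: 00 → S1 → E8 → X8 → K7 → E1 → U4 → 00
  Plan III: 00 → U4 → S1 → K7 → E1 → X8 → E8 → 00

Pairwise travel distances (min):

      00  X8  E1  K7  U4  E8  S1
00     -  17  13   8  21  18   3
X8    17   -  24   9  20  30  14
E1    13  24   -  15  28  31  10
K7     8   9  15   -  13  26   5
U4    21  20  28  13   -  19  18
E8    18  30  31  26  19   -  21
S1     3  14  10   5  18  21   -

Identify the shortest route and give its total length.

127 min — Plan II is the shortest.

Plan I: 13 + 31 + 26 + 5 + 14 + 20 + 21 = 130
Plan II: 3 + 21 + 30 + 9 + 15 + 28 + 21 = 127
Plan III: 21 + 18 + 5 + 15 + 24 + 30 + 18 = 131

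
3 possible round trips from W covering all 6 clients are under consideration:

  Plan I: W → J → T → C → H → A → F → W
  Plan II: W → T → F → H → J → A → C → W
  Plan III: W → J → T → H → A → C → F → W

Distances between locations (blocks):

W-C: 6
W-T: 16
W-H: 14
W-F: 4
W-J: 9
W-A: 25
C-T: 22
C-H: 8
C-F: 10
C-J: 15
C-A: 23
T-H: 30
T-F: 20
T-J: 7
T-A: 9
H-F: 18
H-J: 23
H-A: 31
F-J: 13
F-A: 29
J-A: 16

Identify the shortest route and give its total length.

110 blocks — Plan I is the shortest.

Plan I: 9 + 7 + 22 + 8 + 31 + 29 + 4 = 110
Plan II: 16 + 20 + 18 + 23 + 16 + 23 + 6 = 122
Plan III: 9 + 7 + 30 + 31 + 23 + 10 + 4 = 114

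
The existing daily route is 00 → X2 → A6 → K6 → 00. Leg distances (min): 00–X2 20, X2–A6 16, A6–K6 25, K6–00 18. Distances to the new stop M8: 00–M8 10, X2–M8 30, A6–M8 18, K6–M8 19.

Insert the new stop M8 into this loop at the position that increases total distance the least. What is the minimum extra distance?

Insertion cost between consecutive stops i–j is d(i,M8) + d(M8,j) − d(i,j):
  between 00 and X2: 10 + 30 − 20 = 20
  between X2 and A6: 30 + 18 − 16 = 32
  between A6 and K6: 18 + 19 − 25 = 12
  between K6 and 00: 19 + 10 − 18 = 11
Cheapest insertion is between K6 and 00, adding 11.
New total = 79 + 11 = 90.

Minimum extra distance: 11 min, inserting M8 between K6 and 00.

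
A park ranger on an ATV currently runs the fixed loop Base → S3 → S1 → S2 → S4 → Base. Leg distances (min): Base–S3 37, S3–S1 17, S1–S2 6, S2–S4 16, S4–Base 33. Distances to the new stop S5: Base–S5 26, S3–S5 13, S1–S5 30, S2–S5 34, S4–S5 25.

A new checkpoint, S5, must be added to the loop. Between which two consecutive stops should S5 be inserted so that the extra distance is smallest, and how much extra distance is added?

Adding 2 min by placing S5 on the Base–S3 leg.

Insertion cost between consecutive stops i–j is d(i,S5) + d(S5,j) − d(i,j):
  between Base and S3: 26 + 13 − 37 = 2
  between S3 and S1: 13 + 30 − 17 = 26
  between S1 and S2: 30 + 34 − 6 = 58
  between S2 and S4: 34 + 25 − 16 = 43
  between S4 and Base: 25 + 26 − 33 = 18
Cheapest insertion is between Base and S3, adding 2.
New total = 109 + 2 = 111.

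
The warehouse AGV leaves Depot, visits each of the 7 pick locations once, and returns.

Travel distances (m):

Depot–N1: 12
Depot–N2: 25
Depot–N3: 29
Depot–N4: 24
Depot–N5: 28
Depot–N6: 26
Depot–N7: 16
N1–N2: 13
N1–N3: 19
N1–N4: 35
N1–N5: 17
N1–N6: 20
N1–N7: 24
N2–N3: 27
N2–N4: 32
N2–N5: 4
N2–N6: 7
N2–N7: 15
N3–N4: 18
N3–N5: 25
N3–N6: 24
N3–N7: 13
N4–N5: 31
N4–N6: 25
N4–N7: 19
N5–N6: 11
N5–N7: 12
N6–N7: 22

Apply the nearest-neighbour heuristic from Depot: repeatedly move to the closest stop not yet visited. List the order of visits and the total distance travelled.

Nearest-neighbour total = 117 m; route Depot → N1 → N2 → N5 → N6 → N7 → N3 → N4 → Depot.

Depot → [N1:12 / N7:16 / N4:24 / N2:25 / N6:26 / N5:28 / N3:29] → N1 (12)
N1 → [N2:13 / N5:17 / N3:19 / N6:20 / N7:24 / N4:35] → N2 (13)
N2 → [N5:4 / N6:7 / N7:15 / N3:27 / N4:32] → N5 (4)
N5 → [N6:11 / N7:12 / N3:25 / N4:31] → N6 (11)
N6 → [N7:22 / N3:24 / N4:25] → N7 (22)
N7 → [N3:13 / N4:19] → N3 (13)
N3 → [N4:18] → N4 (18)
Return N4→Depot: 24.
Total = 12 + 13 + 4 + 11 + 22 + 13 + 18 + 24 = 117.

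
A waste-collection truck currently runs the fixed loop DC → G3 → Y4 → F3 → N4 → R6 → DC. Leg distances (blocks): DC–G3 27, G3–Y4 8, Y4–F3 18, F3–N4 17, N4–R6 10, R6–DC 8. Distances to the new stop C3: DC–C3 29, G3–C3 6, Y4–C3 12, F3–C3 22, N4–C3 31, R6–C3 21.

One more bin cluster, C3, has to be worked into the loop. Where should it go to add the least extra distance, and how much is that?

Minimum extra distance: 8 blocks, inserting C3 between DC and G3.

Insertion cost between consecutive stops i–j is d(i,C3) + d(C3,j) − d(i,j):
  between DC and G3: 29 + 6 − 27 = 8
  between G3 and Y4: 6 + 12 − 8 = 10
  between Y4 and F3: 12 + 22 − 18 = 16
  between F3 and N4: 22 + 31 − 17 = 36
  between N4 and R6: 31 + 21 − 10 = 42
  between R6 and DC: 21 + 29 − 8 = 42
Cheapest insertion is between DC and G3, adding 8.
New total = 88 + 8 = 96.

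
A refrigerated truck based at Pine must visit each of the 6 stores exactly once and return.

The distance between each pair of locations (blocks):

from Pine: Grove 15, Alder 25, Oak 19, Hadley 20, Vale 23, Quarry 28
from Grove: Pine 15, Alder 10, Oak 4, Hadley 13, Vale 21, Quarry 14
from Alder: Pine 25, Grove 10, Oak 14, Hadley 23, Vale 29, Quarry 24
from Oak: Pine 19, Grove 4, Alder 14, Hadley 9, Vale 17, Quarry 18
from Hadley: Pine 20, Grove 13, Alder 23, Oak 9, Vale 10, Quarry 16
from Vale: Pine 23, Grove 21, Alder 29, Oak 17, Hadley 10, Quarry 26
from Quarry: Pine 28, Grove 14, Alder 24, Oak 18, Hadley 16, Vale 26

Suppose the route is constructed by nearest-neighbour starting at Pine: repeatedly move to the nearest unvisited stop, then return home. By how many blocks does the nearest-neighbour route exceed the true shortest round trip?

From Pine: Grove=15, Oak=19, Hadley=20, Vale=23, Alder=25, Quarry=28 → choose Grove (15).
From Grove: Oak=4, Alder=10, Hadley=13, Quarry=14, Vale=21 → choose Oak (4).
From Oak: Hadley=9, Alder=14, Vale=17, Quarry=18 → choose Hadley (9).
From Hadley: Vale=10, Quarry=16, Alder=23 → choose Vale (10).
From Vale: Quarry=26, Alder=29 → choose Quarry (26).
From Quarry: Alder=24 → choose Alder (24).
NN route Pine → Grove → Oak → Hadley → Vale → Quarry → Alder → Pine costs 113.
Optimal: Pine → Grove → Alder → Oak → Quarry → Hadley → Vale → Pine costs 106 (by enumerating all 360 distinct tours).
Excess = 113 − 106 = 7.

Excess over optimum: 7 blocks.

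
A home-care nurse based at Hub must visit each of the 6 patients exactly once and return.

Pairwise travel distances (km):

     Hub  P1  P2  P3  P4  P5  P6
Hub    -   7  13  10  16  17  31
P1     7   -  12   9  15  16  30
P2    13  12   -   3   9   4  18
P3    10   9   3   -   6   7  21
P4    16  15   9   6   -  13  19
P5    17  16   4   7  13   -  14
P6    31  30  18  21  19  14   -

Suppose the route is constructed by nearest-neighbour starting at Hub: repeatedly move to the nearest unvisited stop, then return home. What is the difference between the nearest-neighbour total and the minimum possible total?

14 km longer than the optimal tour.

Hub: P1=7, P3=10, P2=13, P4=16, P5=17, P6=31 ⇒ P1
P1: P3=9, P2=12, P4=15, P5=16, P6=30 ⇒ P3
P3: P2=3, P4=6, P5=7, P6=21 ⇒ P2
P2: P5=4, P4=9, P6=18 ⇒ P5
P5: P4=13, P6=14 ⇒ P4
P4: P6=19 ⇒ P6
NN route Hub → P1 → P3 → P2 → P5 → P4 → P6 → Hub costs 86.
Optimal: Hub → P1 → P2 → P5 → P6 → P4 → P3 → Hub costs 72 (by enumerating all 360 distinct tours).
Excess = 86 − 72 = 14.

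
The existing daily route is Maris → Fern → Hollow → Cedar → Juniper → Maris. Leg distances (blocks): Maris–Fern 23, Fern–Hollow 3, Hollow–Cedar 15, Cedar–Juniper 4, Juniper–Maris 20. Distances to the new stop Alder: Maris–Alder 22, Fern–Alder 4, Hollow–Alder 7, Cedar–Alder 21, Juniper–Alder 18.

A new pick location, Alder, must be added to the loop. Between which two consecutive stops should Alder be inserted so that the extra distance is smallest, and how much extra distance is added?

Insertion cost between consecutive stops i–j is d(i,Alder) + d(Alder,j) − d(i,j):
  between Maris and Fern: 22 + 4 − 23 = 3
  between Fern and Hollow: 4 + 7 − 3 = 8
  between Hollow and Cedar: 7 + 21 − 15 = 13
  between Cedar and Juniper: 21 + 18 − 4 = 35
  between Juniper and Maris: 18 + 22 − 20 = 20
Cheapest insertion is between Maris and Fern, adding 3.
New total = 65 + 3 = 68.

Adding 3 blocks by placing Alder on the Maris–Fern leg.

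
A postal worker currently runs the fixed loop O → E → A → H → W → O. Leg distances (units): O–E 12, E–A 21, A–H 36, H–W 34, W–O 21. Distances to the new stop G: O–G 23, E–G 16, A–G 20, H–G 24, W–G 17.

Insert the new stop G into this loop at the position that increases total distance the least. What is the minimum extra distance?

Insertion cost between consecutive stops i–j is d(i,G) + d(G,j) − d(i,j):
  between O and E: 23 + 16 − 12 = 27
  between E and A: 16 + 20 − 21 = 15
  between A and H: 20 + 24 − 36 = 8
  between H and W: 24 + 17 − 34 = 7
  between W and O: 17 + 23 − 21 = 19
Cheapest insertion is between H and W, adding 7.
New total = 124 + 7 = 131.

Adding 7 by placing G on the H–W leg.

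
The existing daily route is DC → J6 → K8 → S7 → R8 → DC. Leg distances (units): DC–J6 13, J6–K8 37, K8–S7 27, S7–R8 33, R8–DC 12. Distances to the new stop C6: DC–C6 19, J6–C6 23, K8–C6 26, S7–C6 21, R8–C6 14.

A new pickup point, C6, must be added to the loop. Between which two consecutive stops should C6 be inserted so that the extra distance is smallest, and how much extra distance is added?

Adding 2 by placing C6 on the S7–R8 leg.

Insertion cost between consecutive stops i–j is d(i,C6) + d(C6,j) − d(i,j):
  between DC and J6: 19 + 23 − 13 = 29
  between J6 and K8: 23 + 26 − 37 = 12
  between K8 and S7: 26 + 21 − 27 = 20
  between S7 and R8: 21 + 14 − 33 = 2
  between R8 and DC: 14 + 19 − 12 = 21
Cheapest insertion is between S7 and R8, adding 2.
New total = 122 + 2 = 124.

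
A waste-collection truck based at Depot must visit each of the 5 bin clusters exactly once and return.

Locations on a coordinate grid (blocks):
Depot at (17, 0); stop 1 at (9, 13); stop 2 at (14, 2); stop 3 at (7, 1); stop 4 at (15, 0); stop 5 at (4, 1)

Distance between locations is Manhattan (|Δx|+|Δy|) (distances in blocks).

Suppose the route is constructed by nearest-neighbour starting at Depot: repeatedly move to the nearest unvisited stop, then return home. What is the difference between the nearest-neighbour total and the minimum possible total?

2 blocks longer than the optimal tour.

Depot: stop 4=2, stop 2=5, stop 3=11, stop 5=14, stop 1=21 ⇒ stop 4
stop 4: stop 2=3, stop 3=9, stop 5=12, stop 1=19 ⇒ stop 2
stop 2: stop 3=8, stop 5=11, stop 1=16 ⇒ stop 3
stop 3: stop 5=3, stop 1=14 ⇒ stop 5
stop 5: stop 1=17 ⇒ stop 1
NN route Depot → stop 4 → stop 2 → stop 3 → stop 5 → stop 1 → Depot costs 54.
Optimal: Depot → stop 2 → stop 1 → stop 3 → stop 5 → stop 4 → Depot costs 52 (by enumerating all 60 distinct tours).
Excess = 54 − 52 = 2.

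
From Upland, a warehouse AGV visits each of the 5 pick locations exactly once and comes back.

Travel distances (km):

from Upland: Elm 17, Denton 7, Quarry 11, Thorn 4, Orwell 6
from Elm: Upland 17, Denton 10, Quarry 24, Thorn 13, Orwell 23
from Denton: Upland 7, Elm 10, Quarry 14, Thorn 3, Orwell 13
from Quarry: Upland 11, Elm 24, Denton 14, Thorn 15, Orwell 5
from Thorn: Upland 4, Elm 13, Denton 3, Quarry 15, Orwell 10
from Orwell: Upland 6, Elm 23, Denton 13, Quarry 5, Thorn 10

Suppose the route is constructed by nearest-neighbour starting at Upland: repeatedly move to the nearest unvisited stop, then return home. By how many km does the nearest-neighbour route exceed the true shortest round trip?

4 km longer than the optimal tour.

From Upland: Thorn=4, Orwell=6, Denton=7, Quarry=11, Elm=17 → choose Thorn (4).
From Thorn: Denton=3, Orwell=10, Elm=13, Quarry=15 → choose Denton (3).
From Denton: Elm=10, Orwell=13, Quarry=14 → choose Elm (10).
From Elm: Orwell=23, Quarry=24 → choose Orwell (23).
From Orwell: Quarry=5 → choose Quarry (5).
NN route Upland → Thorn → Denton → Elm → Orwell → Quarry → Upland costs 56.
Optimal: Upland → Thorn → Elm → Denton → Quarry → Orwell → Upland costs 52 (by enumerating all 60 distinct tours).
Excess = 56 − 52 = 4.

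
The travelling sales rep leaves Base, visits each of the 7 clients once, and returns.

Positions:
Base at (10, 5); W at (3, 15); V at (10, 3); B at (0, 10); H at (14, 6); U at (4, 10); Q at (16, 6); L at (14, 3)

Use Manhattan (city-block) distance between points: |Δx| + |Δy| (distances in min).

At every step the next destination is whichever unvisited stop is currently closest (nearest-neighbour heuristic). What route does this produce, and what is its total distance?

56 min along Base → V → L → H → Q → U → B → W → Base.

At Base the remaining stops are V 2, H 5, L 6, Q 7, U 11, B 15, W 17; go to V.
At V the remaining stops are L 4, H 7, Q 9, U 13, B 17, W 19; go to L.
At L the remaining stops are H 3, Q 5, U 17, B 21, W 23; go to H.
At H the remaining stops are Q 2, U 14, B 18, W 20; go to Q.
At Q the remaining stops are U 16, B 20, W 22; go to U.
At U the remaining stops are B 4, W 6; go to B.
At B the remaining stops are W 8; go to W.
Return W→Base: 17.
Total = 2 + 4 + 3 + 2 + 16 + 4 + 8 + 17 = 56.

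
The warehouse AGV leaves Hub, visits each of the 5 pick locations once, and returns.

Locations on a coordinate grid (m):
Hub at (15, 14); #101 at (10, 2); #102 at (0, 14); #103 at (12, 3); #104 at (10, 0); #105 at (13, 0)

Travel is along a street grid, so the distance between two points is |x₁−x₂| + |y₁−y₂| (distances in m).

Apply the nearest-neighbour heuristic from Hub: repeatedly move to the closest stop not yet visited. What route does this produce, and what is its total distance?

Nearest-neighbour total = 64 m; route Hub → #103 → #101 → #104 → #105 → #102 → Hub.

Hub → [#103:14 / #102:15 / #105:16 / #101:17 / #104:19] → #103 (14)
#103 → [#101:3 / #105:4 / #104:5 / #102:23] → #101 (3)
#101 → [#104:2 / #105:5 / #102:22] → #104 (2)
#104 → [#105:3 / #102:24] → #105 (3)
#105 → [#102:27] → #102 (27)
Return #102→Hub: 15.
Total = 14 + 3 + 2 + 3 + 27 + 15 = 64.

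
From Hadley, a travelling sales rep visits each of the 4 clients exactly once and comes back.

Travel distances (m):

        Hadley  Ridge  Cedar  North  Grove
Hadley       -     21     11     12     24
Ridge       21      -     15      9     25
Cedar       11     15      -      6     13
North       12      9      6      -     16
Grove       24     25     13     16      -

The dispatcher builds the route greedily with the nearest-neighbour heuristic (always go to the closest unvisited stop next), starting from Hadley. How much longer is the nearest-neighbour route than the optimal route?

5 m longer than the optimal tour.

From Hadley: Cedar=11, North=12, Ridge=21, Grove=24 → choose Cedar (11).
From Cedar: North=6, Grove=13, Ridge=15 → choose North (6).
From North: Ridge=9, Grove=16 → choose Ridge (9).
From Ridge: Grove=25 → choose Grove (25).
NN route Hadley → Cedar → North → Ridge → Grove → Hadley costs 75.
Optimal: Hadley → Ridge → North → Grove → Cedar → Hadley costs 70 (by enumerating all 12 distinct tours).
Excess = 75 − 70 = 5.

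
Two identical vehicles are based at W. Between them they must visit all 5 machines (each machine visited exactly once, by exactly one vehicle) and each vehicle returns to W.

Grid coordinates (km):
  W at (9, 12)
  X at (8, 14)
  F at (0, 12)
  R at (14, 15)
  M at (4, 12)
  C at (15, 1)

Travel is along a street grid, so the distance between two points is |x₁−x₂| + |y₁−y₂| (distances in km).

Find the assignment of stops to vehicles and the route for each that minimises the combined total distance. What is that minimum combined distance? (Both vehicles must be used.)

Try each way of splitting the stops between the two vehicles (each non-empty) and, for each split, find the best tour for each vehicle:
  {X} + {F, R, M, C}: 6 + 58 = 64
  {F} + {X, R, M, C}: 18 + 50 = 68
  {X, F} + {R, M, C}: 22 + 50 = 72
  {R} + {X, F, M, C}: 16 + 56 = 72
  {X, R} + {F, M, C}: 18 + 52 = 70
  {F, R} + {X, M, C}: 34 + 48 = 82
  … (15 splits in total)
  {F, M} + {X, R, C}: 18 + 42 = 60  ← best
Best: vehicle 1 W → F → M → W = 18; vehicle 2 W → X → R → C → W = 42; combined 60.

60 km — the smallest possible combined total.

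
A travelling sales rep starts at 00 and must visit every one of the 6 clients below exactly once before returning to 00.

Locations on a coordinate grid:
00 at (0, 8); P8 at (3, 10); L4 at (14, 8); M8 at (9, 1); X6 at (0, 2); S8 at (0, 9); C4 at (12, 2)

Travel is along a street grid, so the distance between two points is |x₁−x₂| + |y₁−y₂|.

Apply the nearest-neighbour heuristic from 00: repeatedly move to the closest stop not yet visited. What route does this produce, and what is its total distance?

From 00: distances to unvisited — S8=1, P8=5, X6=6, L4=14, M8=16, C4=18. Nearest is S8 (1).
From S8: distances to unvisited — P8=4, X6=7, L4=15, M8=17, C4=19. Nearest is P8 (4).
From P8: distances to unvisited — X6=11, L4=13, M8=15, C4=17. Nearest is X6 (11).
From X6: distances to unvisited — M8=10, C4=12, L4=20. Nearest is M8 (10).
From M8: distances to unvisited — C4=4, L4=12. Nearest is C4 (4).
From C4: distances to unvisited — L4=8. Nearest is L4 (8).
Return L4→00: 14.
Total = 1 + 4 + 11 + 10 + 4 + 8 + 14 = 52.

52 along 00 → S8 → P8 → X6 → M8 → C4 → L4 → 00.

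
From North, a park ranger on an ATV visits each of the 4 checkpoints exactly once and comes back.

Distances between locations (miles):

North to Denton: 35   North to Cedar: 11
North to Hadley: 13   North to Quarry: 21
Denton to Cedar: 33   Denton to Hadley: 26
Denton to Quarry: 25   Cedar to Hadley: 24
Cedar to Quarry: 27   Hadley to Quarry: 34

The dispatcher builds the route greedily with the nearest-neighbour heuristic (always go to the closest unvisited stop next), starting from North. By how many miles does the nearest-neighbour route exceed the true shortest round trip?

The nearest-neighbour route is 5 miles longer than optimal.

From North: Cedar=11, Hadley=13, Quarry=21, Denton=35 → choose Cedar (11).
From Cedar: Hadley=24, Quarry=27, Denton=33 → choose Hadley (24).
From Hadley: Denton=26, Quarry=34 → choose Denton (26).
From Denton: Quarry=25 → choose Quarry (25).
NN route North → Cedar → Hadley → Denton → Quarry → North costs 107.
Optimal: North → Cedar → Quarry → Denton → Hadley → North costs 102 (by enumerating all 12 distinct tours).
Excess = 107 − 102 = 5.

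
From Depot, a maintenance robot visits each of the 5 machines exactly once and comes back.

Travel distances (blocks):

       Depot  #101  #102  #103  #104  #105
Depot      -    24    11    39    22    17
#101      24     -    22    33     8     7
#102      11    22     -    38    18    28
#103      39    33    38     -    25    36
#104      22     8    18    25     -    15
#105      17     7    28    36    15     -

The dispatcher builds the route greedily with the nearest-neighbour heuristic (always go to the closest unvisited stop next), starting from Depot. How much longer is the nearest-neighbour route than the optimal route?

Excess over optimum: 13 blocks.

Depot: #102=11, #105=17, #104=22, #101=24, #103=39 ⇒ #102
#102: #104=18, #101=22, #105=28, #103=38 ⇒ #104
#104: #101=8, #105=15, #103=25 ⇒ #101
#101: #105=7, #103=33 ⇒ #105
#105: #103=36 ⇒ #103
NN route Depot → #102 → #104 → #101 → #105 → #103 → Depot costs 119.
Optimal: Depot → #102 → #103 → #104 → #101 → #105 → Depot costs 106 (by enumerating all 60 distinct tours).
Excess = 119 − 106 = 13.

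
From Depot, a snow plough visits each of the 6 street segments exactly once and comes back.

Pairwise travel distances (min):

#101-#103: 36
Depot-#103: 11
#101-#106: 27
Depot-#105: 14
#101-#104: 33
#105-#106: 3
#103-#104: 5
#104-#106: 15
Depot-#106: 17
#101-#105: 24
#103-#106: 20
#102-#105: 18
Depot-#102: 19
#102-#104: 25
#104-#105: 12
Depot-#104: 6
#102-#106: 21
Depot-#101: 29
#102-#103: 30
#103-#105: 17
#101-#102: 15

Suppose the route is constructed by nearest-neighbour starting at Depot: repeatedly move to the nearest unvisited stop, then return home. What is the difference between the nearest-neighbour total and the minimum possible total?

4 min longer than the optimal tour.

Depot: #104=6, #103=11, #105=14, #106=17, #102=19, #101=29 ⇒ #104
#104: #103=5, #105=12, #106=15, #102=25, #101=33 ⇒ #103
#103: #105=17, #106=20, #102=30, #101=36 ⇒ #105
#105: #106=3, #102=18, #101=24 ⇒ #106
#106: #102=21, #101=27 ⇒ #102
#102: #101=15 ⇒ #101
NN route Depot → #104 → #103 → #105 → #106 → #102 → #101 → Depot costs 96.
Optimal: Depot → #102 → #101 → #105 → #106 → #103 → #104 → Depot costs 92 (by enumerating all 360 distinct tours).
Excess = 96 − 92 = 4.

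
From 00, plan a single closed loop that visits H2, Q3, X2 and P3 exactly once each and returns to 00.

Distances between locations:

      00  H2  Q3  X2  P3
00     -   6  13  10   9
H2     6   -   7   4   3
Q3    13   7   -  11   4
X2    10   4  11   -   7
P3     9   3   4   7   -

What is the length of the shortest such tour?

With 4 stops there are 4!/2 = 12 distinct round trips (a route and its reverse cost the same).
00 → H2 → Q3 → X2 → P3 → 00: 6+7+11+7+9 = 40
00 → H2 → Q3 → P3 → X2 → 00: 6+7+4+7+10 = 34
00 → H2 → X2 → Q3 → P3 → 00: 6+4+11+4+9 = 34
00 → H2 → X2 → P3 → Q3 → 00: 6+4+7+4+13 = 34
00 → H2 → P3 → Q3 → X2 → 00: 6+3+4+11+10 = 34
00 → H2 → P3 → X2 → Q3 → 00: 6+3+7+11+13 = 40
00 → Q3 → H2 → X2 → P3 → 00: 13+7+4+7+9 = 40
00 → Q3 → H2 → P3 → X2 → 00: 13+7+3+7+10 = 40
00 → Q3 → X2 → H2 → P3 → 00: 13+11+4+3+9 = 40
00 → Q3 → P3 → H2 → X2 → 00: 13+4+3+4+10 = 34
00 → X2 → H2 → Q3 → P3 → 00: 10+4+7+4+9 = 34
00 → X2 → Q3 → H2 → P3 → 00: 10+11+7+3+9 = 40
The minimum is 34.
One optimal route: 00 → H2 → Q3 → P3 → X2 → 00 (or its reverse).

34 — the shortest possible round trip.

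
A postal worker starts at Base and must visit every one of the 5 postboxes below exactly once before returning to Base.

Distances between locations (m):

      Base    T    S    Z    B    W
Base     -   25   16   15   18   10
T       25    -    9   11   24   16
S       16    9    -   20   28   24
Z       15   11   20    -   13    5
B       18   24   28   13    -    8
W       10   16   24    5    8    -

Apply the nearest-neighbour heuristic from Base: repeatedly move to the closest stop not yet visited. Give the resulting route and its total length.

Nearest-neighbour total = 81 m; route Base → W → Z → T → S → B → Base.

Base → [W:10 / Z:15 / S:16 / B:18 / T:25] → W (10)
W → [Z:5 / B:8 / T:16 / S:24] → Z (5)
Z → [T:11 / B:13 / S:20] → T (11)
T → [S:9 / B:24] → S (9)
S → [B:28] → B (28)
Return B→Base: 18.
Total = 10 + 5 + 11 + 9 + 28 + 18 = 81.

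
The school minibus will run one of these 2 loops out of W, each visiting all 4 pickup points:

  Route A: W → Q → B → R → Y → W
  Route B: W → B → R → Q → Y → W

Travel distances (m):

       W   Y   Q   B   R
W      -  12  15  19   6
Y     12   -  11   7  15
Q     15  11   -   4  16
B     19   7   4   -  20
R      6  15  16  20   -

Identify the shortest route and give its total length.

Shortest is Route A, total 66 m.

Route A: 15 + 4 + 20 + 15 + 12 = 66
Route B: 19 + 20 + 16 + 11 + 12 = 78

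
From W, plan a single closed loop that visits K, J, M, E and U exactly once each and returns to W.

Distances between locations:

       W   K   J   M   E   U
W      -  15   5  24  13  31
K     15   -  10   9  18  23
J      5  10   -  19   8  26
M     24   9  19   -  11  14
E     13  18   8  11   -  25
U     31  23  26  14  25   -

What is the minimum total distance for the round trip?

Shortest round trip = 76.

W → K → J → M → E → U → W: 15+10+19+11+25+31 = 111
W → K → J → M → U → E → W: 15+10+19+14+25+13 = 96
W → K → J → E → M → U → W: 15+10+8+11+14+31 = 89
W → K → J → E → U → M → W: 15+10+8+25+14+24 = 96
W → K → J → U → M → E → W: 15+10+26+14+11+13 = 89
W → K → J → U → E → M → W: 15+10+26+25+11+24 = 111
W → K → M → J → E → U → W: 15+9+19+8+25+31 = 107
W → K → M → J → U → E → W: 15+9+19+26+25+13 = 107
W → K → M → E → J → U → W: 15+9+11+8+26+31 = 100
W → K → M → E → U → J → W: 15+9+11+25+26+5 = 91
W → K → M → U → J → E → W: 15+9+14+26+8+13 = 85
W → K → M → U → E → J → W: 15+9+14+25+8+5 = 76
W → K → E → J → M → U → W: 15+18+8+19+14+31 = 105
W → K → E → J → U → M → W: 15+18+8+26+14+24 = 105
… (46 more)
The minimum is 76.
One optimal route: W → K → M → U → E → J → W (or its reverse).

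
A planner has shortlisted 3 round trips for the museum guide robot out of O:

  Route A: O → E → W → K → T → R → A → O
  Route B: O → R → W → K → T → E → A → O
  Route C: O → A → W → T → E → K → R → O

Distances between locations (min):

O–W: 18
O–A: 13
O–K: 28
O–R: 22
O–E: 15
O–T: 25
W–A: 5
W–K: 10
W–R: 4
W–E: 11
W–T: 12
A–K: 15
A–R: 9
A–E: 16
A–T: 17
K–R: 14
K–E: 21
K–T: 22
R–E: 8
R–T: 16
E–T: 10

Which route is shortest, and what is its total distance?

Route A: 15 + 11 + 10 + 22 + 16 + 9 + 13 = 96
Route B: 22 + 4 + 10 + 22 + 10 + 16 + 13 = 97
Route C: 13 + 5 + 12 + 10 + 21 + 14 + 22 = 97

96 min — Route A is the shortest.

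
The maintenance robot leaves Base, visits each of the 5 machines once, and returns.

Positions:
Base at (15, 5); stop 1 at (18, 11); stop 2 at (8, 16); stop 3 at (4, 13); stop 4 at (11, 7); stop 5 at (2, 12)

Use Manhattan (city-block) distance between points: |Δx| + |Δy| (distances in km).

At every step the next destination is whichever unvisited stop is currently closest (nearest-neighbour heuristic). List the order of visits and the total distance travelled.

62 km along Base → stop 4 → stop 1 → stop 2 → stop 3 → stop 5 → Base.

Base → [stop 4:6 / stop 1:9 / stop 2:18 / stop 3:19 / stop 5:20] → stop 4 (6)
stop 4 → [stop 1:11 / stop 2:12 / stop 3:13 / stop 5:14] → stop 1 (11)
stop 1 → [stop 2:15 / stop 3:16 / stop 5:17] → stop 2 (15)
stop 2 → [stop 3:7 / stop 5:10] → stop 3 (7)
stop 3 → [stop 5:3] → stop 5 (3)
Return stop 5→Base: 20.
Total = 6 + 11 + 15 + 7 + 3 + 20 = 62.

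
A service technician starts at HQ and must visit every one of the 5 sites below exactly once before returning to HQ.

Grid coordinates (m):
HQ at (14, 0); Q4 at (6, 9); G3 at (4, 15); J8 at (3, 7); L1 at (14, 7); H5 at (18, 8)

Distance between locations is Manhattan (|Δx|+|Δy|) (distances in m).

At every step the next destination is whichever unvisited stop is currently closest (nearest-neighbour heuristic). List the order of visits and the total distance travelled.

Total distance 64 m via the nearest-neighbour route HQ → L1 → H5 → Q4 → J8 → G3 → HQ.

From HQ: distances to unvisited — L1=7, H5=12, Q4=17, J8=18, G3=25. Nearest is L1 (7).
From L1: distances to unvisited — H5=5, Q4=10, J8=11, G3=18. Nearest is H5 (5).
From H5: distances to unvisited — Q4=13, J8=16, G3=21. Nearest is Q4 (13).
From Q4: distances to unvisited — J8=5, G3=8. Nearest is J8 (5).
From J8: distances to unvisited — G3=9. Nearest is G3 (9).
Return G3→HQ: 25.
Total = 7 + 5 + 13 + 5 + 9 + 25 = 64.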